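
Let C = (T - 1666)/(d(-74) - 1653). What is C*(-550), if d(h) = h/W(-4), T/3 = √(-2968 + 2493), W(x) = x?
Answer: -261800/467 + 16500*I*√19/3269 ≈ -560.6 + 22.001*I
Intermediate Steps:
T = 15*I*√19 (T = 3*√(-2968 + 2493) = 3*√(-475) = 3*(5*I*√19) = 15*I*√19 ≈ 65.384*I)
d(h) = -h/4 (d(h) = h/(-4) = h*(-¼) = -h/4)
C = 476/467 - 30*I*√19/3269 (C = (15*I*√19 - 1666)/(-¼*(-74) - 1653) = (-1666 + 15*I*√19)/(37/2 - 1653) = (-1666 + 15*I*√19)/(-3269/2) = (-1666 + 15*I*√19)*(-2/3269) = 476/467 - 30*I*√19/3269 ≈ 1.0193 - 0.040002*I)
C*(-550) = (476/467 - 30*I*√19/3269)*(-550) = -261800/467 + 16500*I*√19/3269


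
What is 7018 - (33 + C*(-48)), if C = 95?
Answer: 11545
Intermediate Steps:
7018 - (33 + C*(-48)) = 7018 - (33 + 95*(-48)) = 7018 - (33 - 4560) = 7018 - 1*(-4527) = 7018 + 4527 = 11545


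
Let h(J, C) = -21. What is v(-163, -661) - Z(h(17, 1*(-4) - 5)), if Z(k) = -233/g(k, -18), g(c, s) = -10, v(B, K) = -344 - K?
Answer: 2937/10 ≈ 293.70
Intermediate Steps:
Z(k) = 233/10 (Z(k) = -233/(-10) = -233*(-⅒) = 233/10)
v(-163, -661) - Z(h(17, 1*(-4) - 5)) = (-344 - 1*(-661)) - 1*233/10 = (-344 + 661) - 233/10 = 317 - 233/10 = 2937/10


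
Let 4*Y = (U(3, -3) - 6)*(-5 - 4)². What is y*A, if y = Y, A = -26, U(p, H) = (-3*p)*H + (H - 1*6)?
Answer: -6318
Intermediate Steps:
U(p, H) = -6 + H - 3*H*p (U(p, H) = -3*H*p + (H - 6) = -3*H*p + (-6 + H) = -6 + H - 3*H*p)
Y = 243 (Y = (((-6 - 3 - 3*(-3)*3) - 6)*(-5 - 4)²)/4 = (((-6 - 3 + 27) - 6)*(-9)²)/4 = ((18 - 6)*81)/4 = (12*81)/4 = (¼)*972 = 243)
y = 243
y*A = 243*(-26) = -6318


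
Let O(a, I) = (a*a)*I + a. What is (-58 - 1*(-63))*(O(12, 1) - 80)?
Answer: 380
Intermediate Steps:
O(a, I) = a + I*a**2 (O(a, I) = a**2*I + a = I*a**2 + a = a + I*a**2)
(-58 - 1*(-63))*(O(12, 1) - 80) = (-58 - 1*(-63))*(12*(1 + 1*12) - 80) = (-58 + 63)*(12*(1 + 12) - 80) = 5*(12*13 - 80) = 5*(156 - 80) = 5*76 = 380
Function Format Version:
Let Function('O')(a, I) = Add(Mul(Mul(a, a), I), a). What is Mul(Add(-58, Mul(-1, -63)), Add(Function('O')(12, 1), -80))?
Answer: 380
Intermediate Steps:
Function('O')(a, I) = Add(a, Mul(I, Pow(a, 2))) (Function('O')(a, I) = Add(Mul(Pow(a, 2), I), a) = Add(Mul(I, Pow(a, 2)), a) = Add(a, Mul(I, Pow(a, 2))))
Mul(Add(-58, Mul(-1, -63)), Add(Function('O')(12, 1), -80)) = Mul(Add(-58, Mul(-1, -63)), Add(Mul(12, Add(1, Mul(1, 12))), -80)) = Mul(Add(-58, 63), Add(Mul(12, Add(1, 12)), -80)) = Mul(5, Add(Mul(12, 13), -80)) = Mul(5, Add(156, -80)) = Mul(5, 76) = 380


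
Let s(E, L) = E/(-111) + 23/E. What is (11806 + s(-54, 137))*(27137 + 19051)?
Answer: 60528114094/111 ≈ 5.4530e+8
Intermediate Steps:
s(E, L) = 23/E - E/111 (s(E, L) = E*(-1/111) + 23/E = -E/111 + 23/E = 23/E - E/111)
(11806 + s(-54, 137))*(27137 + 19051) = (11806 + (23/(-54) - 1/111*(-54)))*(27137 + 19051) = (11806 + (23*(-1/54) + 18/37))*46188 = (11806 + (-23/54 + 18/37))*46188 = (11806 + 121/1998)*46188 = (23588509/1998)*46188 = 60528114094/111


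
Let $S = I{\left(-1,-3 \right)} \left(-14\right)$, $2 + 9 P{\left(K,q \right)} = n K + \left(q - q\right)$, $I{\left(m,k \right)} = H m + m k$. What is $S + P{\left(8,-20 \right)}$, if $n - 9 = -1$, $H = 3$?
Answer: $\frac{62}{9} \approx 6.8889$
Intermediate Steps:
$I{\left(m,k \right)} = 3 m + k m$ ($I{\left(m,k \right)} = 3 m + m k = 3 m + k m$)
$n = 8$ ($n = 9 - 1 = 8$)
$P{\left(K,q \right)} = - \frac{2}{9} + \frac{8 K}{9}$ ($P{\left(K,q \right)} = - \frac{2}{9} + \frac{8 K + \left(q - q\right)}{9} = - \frac{2}{9} + \frac{8 K + 0}{9} = - \frac{2}{9} + \frac{8 K}{9}$)
$S = 0$ ($S = - (3 - 3) \left(-14\right) = \left(-1\right) 0 \left(-14\right) = 0 \left(-14\right) = 0$)
$S + P{\left(8,-20 \right)} = 0 + \left(- \frac{2}{9} + \frac{8}{9} \cdot 8\right) = 0 + \left(- \frac{2}{9} + \frac{64}{9}\right) = 0 + \frac{62}{9} = \frac{62}{9}$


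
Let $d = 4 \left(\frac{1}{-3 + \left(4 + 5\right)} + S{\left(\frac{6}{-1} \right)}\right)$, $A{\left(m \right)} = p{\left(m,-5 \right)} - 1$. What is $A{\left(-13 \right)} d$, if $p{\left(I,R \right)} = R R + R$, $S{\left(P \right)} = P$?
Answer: $- \frac{1330}{3} \approx -443.33$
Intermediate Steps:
$p{\left(I,R \right)} = R + R^{2}$ ($p{\left(I,R \right)} = R^{2} + R = R + R^{2}$)
$A{\left(m \right)} = 19$ ($A{\left(m \right)} = - 5 \left(1 - 5\right) - 1 = \left(-5\right) \left(-4\right) - 1 = 20 - 1 = 19$)
$d = - \frac{70}{3}$ ($d = 4 \left(\frac{1}{-3 + \left(4 + 5\right)} + \frac{6}{-1}\right) = 4 \left(\frac{1}{-3 + 9} + 6 \left(-1\right)\right) = 4 \left(\frac{1}{6} - 6\right) = 4 \left(- \frac{35}{6}\right) = - \frac{70}{3} \approx -23.333$)
$A{\left(-13 \right)} d = 19 \left(- \frac{70}{3}\right) = - \frac{1330}{3}$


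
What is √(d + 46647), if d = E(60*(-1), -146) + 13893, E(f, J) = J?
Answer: √60394 ≈ 245.75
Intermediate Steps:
d = 13747 (d = -146 + 13893 = 13747)
√(d + 46647) = √(13747 + 46647) = √60394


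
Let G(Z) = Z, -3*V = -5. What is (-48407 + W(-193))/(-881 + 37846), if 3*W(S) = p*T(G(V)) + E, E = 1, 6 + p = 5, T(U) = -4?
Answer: -145216/110895 ≈ -1.3095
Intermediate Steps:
V = 5/3 (V = -⅓*(-5) = 5/3 ≈ 1.6667)
p = -1 (p = -6 + 5 = -1)
W(S) = 5/3 (W(S) = (-1*(-4) + 1)/3 = (4 + 1)/3 = (⅓)*5 = 5/3)
(-48407 + W(-193))/(-881 + 37846) = (-48407 + 5/3)/(-881 + 37846) = -145216/3/36965 = -145216/3*1/36965 = -145216/110895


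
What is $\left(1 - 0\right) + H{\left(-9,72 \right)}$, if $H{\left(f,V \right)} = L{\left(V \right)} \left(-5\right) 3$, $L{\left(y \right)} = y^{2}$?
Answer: $-77759$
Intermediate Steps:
$H{\left(f,V \right)} = - 15 V^{2}$ ($H{\left(f,V \right)} = V^{2} \left(-5\right) 3 = - 5 V^{2} \cdot 3 = - 15 V^{2}$)
$\left(1 - 0\right) + H{\left(-9,72 \right)} = \left(1 - 0\right) - 15 \cdot 72^{2} = \left(1 + 0\right) - 77760 = 1 - 77760 = -77759$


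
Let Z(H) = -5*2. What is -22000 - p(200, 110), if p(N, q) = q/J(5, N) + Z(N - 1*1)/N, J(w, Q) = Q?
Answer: -44001/2 ≈ -22001.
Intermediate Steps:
Z(H) = -10
p(N, q) = -10/N + q/N (p(N, q) = q/N - 10/N = -10/N + q/N)
-22000 - p(200, 110) = -22000 - (-10 + 110)/200 = -22000 - 100/200 = -22000 - 1*½ = -22000 - ½ = -44001/2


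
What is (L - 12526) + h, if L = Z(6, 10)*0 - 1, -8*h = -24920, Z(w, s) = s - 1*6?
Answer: -9412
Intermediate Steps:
Z(w, s) = -6 + s (Z(w, s) = s - 6 = -6 + s)
h = 3115 (h = -⅛*(-24920) = 3115)
L = -1 (L = (-6 + 10)*0 - 1 = 4*0 - 1 = 0 - 1 = -1)
(L - 12526) + h = (-1 - 12526) + 3115 = -12527 + 3115 = -9412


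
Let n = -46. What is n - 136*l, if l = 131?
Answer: -17862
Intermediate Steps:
n - 136*l = -46 - 136*131 = -46 - 17816 = -17862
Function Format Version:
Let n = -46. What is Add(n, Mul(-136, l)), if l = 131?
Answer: -17862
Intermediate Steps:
Add(n, Mul(-136, l)) = Add(-46, Mul(-136, 131)) = Add(-46, -17816) = -17862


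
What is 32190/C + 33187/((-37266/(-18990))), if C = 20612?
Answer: 1082609793675/64010566 ≈ 16913.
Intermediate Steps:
32190/C + 33187/((-37266/(-18990))) = 32190/20612 + 33187/((-37266/(-18990))) = 32190*(1/20612) + 33187/((-37266*(-1/18990))) = 16095/10306 + 33187/(6211/3165) = 16095/10306 + 33187*(3165/6211) = 16095/10306 + 105036855/6211 = 1082609793675/64010566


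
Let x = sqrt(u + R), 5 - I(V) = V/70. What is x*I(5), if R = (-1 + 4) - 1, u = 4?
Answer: 69*sqrt(6)/14 ≈ 12.072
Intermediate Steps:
R = 2 (R = 3 - 1 = 2)
I(V) = 5 - V/70
x = sqrt(6) (x = sqrt(4 + 2) = sqrt(6) ≈ 2.4495)
x*I(5) = sqrt(6)*(5 - 1/70*5) = sqrt(6)*(5 - 1/14) = sqrt(6)*(69/14) = 69*sqrt(6)/14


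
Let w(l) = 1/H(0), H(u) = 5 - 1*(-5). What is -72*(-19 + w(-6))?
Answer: 6804/5 ≈ 1360.8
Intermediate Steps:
H(u) = 10 (H(u) = 5 + 5 = 10)
w(l) = 1/10
-72*(-19 + w(-6)) = -72*(-19 + 1/10) = -72*(-189/10) = 6804/5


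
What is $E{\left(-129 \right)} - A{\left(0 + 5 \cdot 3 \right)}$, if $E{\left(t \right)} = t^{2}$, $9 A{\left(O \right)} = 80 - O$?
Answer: $\frac{149704}{9} \approx 16634.0$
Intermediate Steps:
$A{\left(O \right)} = \frac{80}{9} - \frac{O}{9}$ ($A{\left(O \right)} = \frac{80 - O}{9} = \frac{80}{9} - \frac{O}{9}$)
$E{\left(-129 \right)} - A{\left(0 + 5 \cdot 3 \right)} = \left(-129\right)^{2} - \left(\frac{80}{9} - \frac{0 + 5 \cdot 3}{9}\right) = 16641 - \left(\frac{80}{9} - \frac{0 + 15}{9}\right) = 16641 - \left(\frac{80}{9} - \frac{5}{3}\right) = 16641 - \frac{65}{9} = \frac{149704}{9}$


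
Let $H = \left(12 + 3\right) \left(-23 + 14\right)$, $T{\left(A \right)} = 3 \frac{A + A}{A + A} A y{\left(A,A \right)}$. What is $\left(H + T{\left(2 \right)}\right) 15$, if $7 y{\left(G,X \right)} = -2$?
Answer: $- \frac{14355}{7} \approx -2050.7$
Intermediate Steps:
$y{\left(G,X \right)} = - \frac{2}{7}$ ($y{\left(G,X \right)} = \frac{1}{7} \left(-2\right) = - \frac{2}{7}$)
$T{\left(A \right)} = - \frac{6 A}{7}$ ($T{\left(A \right)} = 3 \frac{A + A}{A + A} A \left(- \frac{2}{7}\right) = 3 \frac{2 A}{2 A} A \left(- \frac{2}{7}\right) = 3 \cdot 2 A \frac{1}{2 A} A \left(- \frac{2}{7}\right) = 3 \cdot 1 A \left(- \frac{2}{7}\right) = 3 A \left(- \frac{2}{7}\right) = - \frac{6 A}{7}$)
$H = -135$ ($H = 15 \left(-9\right) = -135$)
$\left(H + T{\left(2 \right)}\right) 15 = \left(-135 - \frac{12}{7}\right) 15 = \left(- \frac{957}{7}\right) 15 = - \frac{14355}{7}$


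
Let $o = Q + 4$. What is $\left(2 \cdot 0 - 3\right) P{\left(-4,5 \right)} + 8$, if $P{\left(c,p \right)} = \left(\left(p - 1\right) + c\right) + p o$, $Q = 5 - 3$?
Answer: $-82$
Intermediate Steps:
$Q = 2$ ($Q = 5 - 3 = 2$)
$o = 6$ ($o = 2 + 4 = 6$)
$P{\left(c,p \right)} = -1 + c + 7 p$ ($P{\left(c,p \right)} = \left(\left(p - 1\right) + c\right) + p 6 = \left(\left(-1 + p\right) + c\right) + 6 p = \left(-1 + c + p\right) + 6 p = -1 + c + 7 p$)
$\left(2 \cdot 0 - 3\right) P{\left(-4,5 \right)} + 8 = \left(2 \cdot 0 - 3\right) \left(-1 - 4 + 7 \cdot 5\right) + 8 = \left(0 - 3\right) \left(-1 - 4 + 35\right) + 8 = \left(-3\right) 30 + 8 = -90 + 8 = -82$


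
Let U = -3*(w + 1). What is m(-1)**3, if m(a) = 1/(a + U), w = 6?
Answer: -1/10648 ≈ -9.3914e-5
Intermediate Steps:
U = -21 (U = -3*(6 + 1) = -3*7 = -21)
m(a) = 1/(-21 + a) (m(a) = 1/(a - 21) = 1/(-21 + a))
m(-1)**3 = (1/(-21 - 1))**3 = (1/(-22))**3 = (-1/22)**3 = -1/10648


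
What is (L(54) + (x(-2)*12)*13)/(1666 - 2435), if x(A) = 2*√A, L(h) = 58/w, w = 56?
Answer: -29/21532 - 312*I*√2/769 ≈ -0.0013468 - 0.57378*I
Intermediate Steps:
L(h) = 29/28 (L(h) = 58/56 = 58*(1/56) = 29/28)
(L(54) + (x(-2)*12)*13)/(1666 - 2435) = (29/28 + ((2*√(-2))*12)*13)/(1666 - 2435) = (29/28 + ((2*(I*√2))*12)*13)/(-769) = (29/28 + ((2*I*√2)*12)*13)*(-1/769) = (29/28 + (24*I*√2)*13)*(-1/769) = (29/28 + 312*I*√2)*(-1/769) = -29/21532 - 312*I*√2/769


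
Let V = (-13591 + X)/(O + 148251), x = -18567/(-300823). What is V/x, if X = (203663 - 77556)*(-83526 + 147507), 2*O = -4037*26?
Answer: 1213585918791724/889080795 ≈ 1.3650e+6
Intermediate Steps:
O = -52481 (O = (-4037*26)/2 = (1/2)*(-104962) = -52481)
X = 8068451967 (X = 126107*63981 = 8068451967)
x = 18567/300823 (x = -18567*(-1/300823) = 18567/300823 ≈ 0.061721)
V = 4034219188/47885 (V = (-13591 + 8068451967)/(-52481 + 148251) = 8068438376/95770 = 8068438376*(1/95770) = 4034219188/47885 ≈ 84248.)
V/x = 4034219188/(47885*(18567/300823)) = (4034219188/47885)*(300823/18567) = 1213585918791724/889080795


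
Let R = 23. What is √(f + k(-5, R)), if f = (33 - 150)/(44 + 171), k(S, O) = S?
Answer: 2*I*√64070/215 ≈ 2.3546*I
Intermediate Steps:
f = -117/215 ≈ -0.54419
√(f + k(-5, R)) = √(-117/215 - 5) = √(-1192/215) = 2*I*√64070/215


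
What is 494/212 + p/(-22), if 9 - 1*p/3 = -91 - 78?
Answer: -25585/1166 ≈ -21.943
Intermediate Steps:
p = 534 (p = 27 - 3*(-91 - 78) = 27 - 3*(-169) = 27 + 507 = 534)
494/212 + p/(-22) = 494/212 + 534/(-22) = 494*(1/212) + 534*(-1/22) = 247/106 - 267/11 = -25585/1166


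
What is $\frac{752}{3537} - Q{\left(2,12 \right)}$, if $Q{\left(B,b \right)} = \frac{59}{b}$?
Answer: $- \frac{66553}{14148} \approx -4.7041$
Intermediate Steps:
$\frac{752}{3537} - Q{\left(2,12 \right)} = \frac{752}{3537} - \frac{59}{12} = - \frac{66553}{14148}$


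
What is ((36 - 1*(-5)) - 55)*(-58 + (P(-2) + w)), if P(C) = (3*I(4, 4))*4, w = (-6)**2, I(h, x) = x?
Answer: -364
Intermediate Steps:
w = 36
P(C) = 48 (P(C) = (3*4)*4 = 12*4 = 48)
((36 - 1*(-5)) - 55)*(-58 + (P(-2) + w)) = ((36 - 1*(-5)) - 55)*(-58 + (48 + 36)) = ((36 + 5) - 55)*(-58 + 84) = (41 - 55)*26 = -14*26 = -364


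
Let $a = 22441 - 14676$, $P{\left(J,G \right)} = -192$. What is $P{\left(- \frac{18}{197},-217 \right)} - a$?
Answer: $-7957$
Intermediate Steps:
$a = 7765$
$P{\left(- \frac{18}{197},-217 \right)} - a = -192 - 7765 = -7957$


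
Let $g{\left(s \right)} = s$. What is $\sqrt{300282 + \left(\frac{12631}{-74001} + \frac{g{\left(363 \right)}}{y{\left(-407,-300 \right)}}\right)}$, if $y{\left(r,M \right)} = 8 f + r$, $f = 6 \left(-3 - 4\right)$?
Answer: $\frac{\sqrt{3141111176964682710}}{3234279} \approx 547.98$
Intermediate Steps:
$f = -42$ ($f = 6 \left(-7\right) = -42$)
$y{\left(r,M \right)} = -336 + r$ ($y{\left(r,M \right)} = 8 \left(-42\right) + r = -336 + r$)
$\sqrt{300282 + \left(\frac{12631}{-74001} + \frac{g{\left(363 \right)}}{y{\left(-407,-300 \right)}}\right)} = \sqrt{300282 + \left(\frac{12631}{-74001} + \frac{363}{-336 - 407}\right)} = \sqrt{300282 + \left(12631 \left(- \frac{1}{74001}\right) + \frac{363}{-743}\right)} = \sqrt{300282 + \left(- \frac{743}{4353} + 363 \left(- \frac{1}{743}\right)\right)} = \sqrt{300282 - \frac{2132188}{3234279}} = \sqrt{\frac{971193634490}{3234279}} = \frac{\sqrt{3141111176964682710}}{3234279}$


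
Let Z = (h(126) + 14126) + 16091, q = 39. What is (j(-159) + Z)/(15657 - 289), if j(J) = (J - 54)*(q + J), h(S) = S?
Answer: 55903/15368 ≈ 3.6376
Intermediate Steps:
j(J) = (-54 + J)*(39 + J) (j(J) = (J - 54)*(39 + J) = (-54 + J)*(39 + J))
Z = 30343 (Z = (126 + 14126) + 16091 = 14252 + 16091 = 30343)
(j(-159) + Z)/(15657 - 289) = ((-2106 + (-159)² - 15*(-159)) + 30343)/(15657 - 289) = ((-2106 + 25281 + 2385) + 30343)/15368 = (25560 + 30343)*(1/15368) = 55903*(1/15368) = 55903/15368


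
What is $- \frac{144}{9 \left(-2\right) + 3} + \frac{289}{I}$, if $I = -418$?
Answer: $\frac{18619}{2090} \approx 8.9086$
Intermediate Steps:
$- \frac{144}{9 \left(-2\right) + 3} + \frac{289}{I} = - \frac{144}{9 \left(-2\right) + 3} + \frac{289}{-418} = - \frac{144}{-18 + 3} + 289 \left(- \frac{1}{418}\right) = - \frac{144}{-15} - \frac{289}{418} = \left(-144\right) \left(- \frac{1}{15}\right) - \frac{289}{418} = \frac{48}{5} - \frac{289}{418} = \frac{18619}{2090}$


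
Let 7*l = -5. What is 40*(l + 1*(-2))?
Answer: -760/7 ≈ -108.57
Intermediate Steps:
l = -5/7 (l = (⅐)*(-5) = -5/7 ≈ -0.71429)
40*(l + 1*(-2)) = 40*(-5/7 + 1*(-2)) = 40*(-5/7 - 2) = 40*(-19/7) = -760/7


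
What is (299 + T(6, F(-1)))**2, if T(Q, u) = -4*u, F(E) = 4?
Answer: 80089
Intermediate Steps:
(299 + T(6, F(-1)))**2 = (299 - 4*4)**2 = (299 - 16)**2 = 283**2 = 80089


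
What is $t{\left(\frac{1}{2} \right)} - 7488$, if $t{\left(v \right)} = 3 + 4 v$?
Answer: $-7483$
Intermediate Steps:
$t{\left(\frac{1}{2} \right)} - 7488 = \left(3 + \frac{4}{2}\right) - 7488 = \left(3 + 4 \cdot \frac{1}{2}\right) - 7488 = \left(3 + 2\right) - 7488 = 5 - 7488 = -7483$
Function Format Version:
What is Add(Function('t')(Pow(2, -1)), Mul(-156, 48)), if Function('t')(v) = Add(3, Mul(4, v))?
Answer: -7483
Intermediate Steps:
Add(Function('t')(Pow(2, -1)), Mul(-156, 48)) = Add(Add(3, Mul(4, Pow(2, -1))), Mul(-156, 48)) = Add(Add(3, Mul(4, Rational(1, 2))), -7488) = Add(Add(3, 2), -7488) = Add(5, -7488) = -7483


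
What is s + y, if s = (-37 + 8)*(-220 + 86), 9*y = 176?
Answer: 35150/9 ≈ 3905.6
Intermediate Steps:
y = 176/9 (y = (⅑)*176 = 176/9 ≈ 19.556)
s = 3886 (s = -29*(-134) = 3886)
s + y = 3886 + 176/9 = 35150/9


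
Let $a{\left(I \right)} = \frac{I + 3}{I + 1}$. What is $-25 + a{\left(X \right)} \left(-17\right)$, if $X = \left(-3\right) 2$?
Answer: $- \frac{176}{5} \approx -35.2$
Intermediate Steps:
$X = -6$
$a{\left(I \right)} = \frac{3 + I}{1 + I}$
$-25 + a{\left(X \right)} \left(-17\right) = -25 + \frac{3 - 6}{1 - 6} \left(-17\right) = -25 + \frac{1}{-5} \left(-3\right) \left(-17\right) = -25 + \left(- \frac{1}{5}\right) \left(-3\right) \left(-17\right) = -25 + \frac{3}{5} \left(-17\right) = -25 - \frac{51}{5} = - \frac{176}{5}$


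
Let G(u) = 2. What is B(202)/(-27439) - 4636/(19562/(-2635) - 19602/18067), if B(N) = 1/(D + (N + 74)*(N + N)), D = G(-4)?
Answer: 168817170391332323289/309845434140963454 ≈ 544.84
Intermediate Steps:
D = 2
B(N) = 1/(2 + 2*N*(74 + N)) (B(N) = 1/(2 + (N + 74)*(N + N)) = 1/(2 + (74 + N)*(2*N)) = 1/(2 + 2*N*(74 + N)))
B(202)/(-27439) - 4636/(19562/(-2635) - 19602/18067) = (1/(2*(1 + 202**2 + 74*202)))/(-27439) - 4636/(19562/(-2635) - 19602/18067) = (1/(2*(1 + 40804 + 14948)))*(-1/27439) - 4636/(19562*(-1/2635) - 19602*1/18067) = ((1/2)/55753)*(-1/27439) - 4636/(-19562/2635 - 19602/18067) = ((1/2)*(1/55753))*(-1/27439) - 4636/(-405077924/47606545) = (1/111506)*(-1/27439) - 4636*(-47606545/405077924) = -1/3059613134 + 55175985655/101269481 = 168817170391332323289/309845434140963454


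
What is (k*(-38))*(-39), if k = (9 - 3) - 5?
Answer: 1482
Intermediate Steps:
k = 1 (k = 6 - 5 = 1)
(k*(-38))*(-39) = (1*(-38))*(-39) = -38*(-39) = 1482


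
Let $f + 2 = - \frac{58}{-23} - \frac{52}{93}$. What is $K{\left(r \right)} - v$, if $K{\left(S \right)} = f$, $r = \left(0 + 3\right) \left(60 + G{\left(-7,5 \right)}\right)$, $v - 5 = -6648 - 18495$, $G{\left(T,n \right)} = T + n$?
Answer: $\frac{53770102}{2139} \approx 25138.0$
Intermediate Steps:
$f = - \frac{80}{2139}$ ($f = -2 - \left(- \frac{58}{23} + \frac{52}{93}\right) = -2 - - \frac{4198}{2139} = -2 + \left(\frac{58}{23} - \frac{52}{93}\right) = -2 + \frac{4198}{2139} = - \frac{80}{2139} \approx -0.037401$)
$v = -25138$ ($v = 5 - 25143 = -25138$)
$r = 174$ ($r = \left(0 + 3\right) \left(60 + \left(-7 + 5\right)\right) = 3 \left(60 - 2\right) = 3 \cdot 58 = 174$)
$K{\left(S \right)} = - \frac{80}{2139}$
$K{\left(r \right)} - v = - \frac{80}{2139} - -25138 = - \frac{80}{2139} + 25138 = \frac{53770102}{2139}$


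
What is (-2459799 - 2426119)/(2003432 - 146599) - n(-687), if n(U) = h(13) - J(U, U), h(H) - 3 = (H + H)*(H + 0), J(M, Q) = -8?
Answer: -652920635/1856833 ≈ -351.63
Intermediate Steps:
h(H) = 3 + 2*H² (h(H) = 3 + (H + H)*(H + 0) = 3 + (2*H)*H = 3 + 2*H²)
n(U) = 349 (n(U) = (3 + 2*13²) - 1*(-8) = (3 + 2*169) + 8 = (3 + 338) + 8 = 341 + 8 = 349)
(-2459799 - 2426119)/(2003432 - 146599) - n(-687) = (-2459799 - 2426119)/(2003432 - 146599) - 1*349 = -4885918/1856833 - 349 = -652920635/1856833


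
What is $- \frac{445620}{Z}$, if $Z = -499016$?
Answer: $\frac{15915}{17822} \approx 0.893$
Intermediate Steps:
$- \frac{445620}{Z} = - \frac{445620}{-499016} = \left(-445620\right) \left(- \frac{1}{499016}\right) = \frac{15915}{17822}$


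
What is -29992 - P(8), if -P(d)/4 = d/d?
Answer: -29988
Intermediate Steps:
P(d) = -4 (P(d) = -4*d/d = -4*1 = -4)
-29992 - P(8) = -29992 - 1*(-4) = -29992 + 4 = -29988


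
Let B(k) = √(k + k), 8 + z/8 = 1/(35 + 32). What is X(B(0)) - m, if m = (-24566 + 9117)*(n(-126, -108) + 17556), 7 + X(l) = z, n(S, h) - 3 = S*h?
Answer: 32260427112/67 ≈ 4.8150e+8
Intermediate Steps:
z = -4280/67 (z = -64 + 8/(35 + 32) = -64 + 8/67 = -4280/67 ≈ -63.881)
B(k) = √2*√k (B(k) = √(2*k) = √2*√k)
n(S, h) = 3 + S*h
X(l) = -4749/67 (X(l) = -7 - 4280/67 = -4749/67)
m = -481498983 (m = (-24566 + 9117)*((3 - 126*(-108)) + 17556) = -15449*((3 + 13608) + 17556) = -15449*(13611 + 17556) = -15449*31167 = -481498983)
X(B(0)) - m = -4749/67 - 1*(-481498983) = -4749/67 + 481498983 = 32260427112/67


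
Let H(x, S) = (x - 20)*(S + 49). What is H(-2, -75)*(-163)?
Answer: -93236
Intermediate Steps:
H(x, S) = (-20 + x)*(49 + S)
H(-2, -75)*(-163) = (-980 - 20*(-75) + 49*(-2) - 75*(-2))*(-163) = (-980 + 1500 - 98 + 150)*(-163) = 572*(-163) = -93236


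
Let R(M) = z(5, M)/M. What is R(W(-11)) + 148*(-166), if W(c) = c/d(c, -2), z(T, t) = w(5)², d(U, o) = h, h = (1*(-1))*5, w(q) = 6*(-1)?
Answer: -270068/11 ≈ -24552.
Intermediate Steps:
w(q) = -6
h = -5 (h = -1*5 = -5)
d(U, o) = -5
z(T, t) = 36 (z(T, t) = (-6)² = 36)
W(c) = -c/5 (W(c) = c/(-5) = c*(-⅕) = -c/5)
R(M) = 36/M
R(W(-11)) + 148*(-166) = 36/((-⅕*(-11))) + 148*(-166) = 36/(11/5) - 24568 = 36*(5/11) - 24568 = 180/11 - 24568 = -270068/11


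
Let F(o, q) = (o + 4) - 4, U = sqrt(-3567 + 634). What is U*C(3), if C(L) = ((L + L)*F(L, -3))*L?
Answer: 54*I*sqrt(2933) ≈ 2924.5*I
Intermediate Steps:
U = I*sqrt(2933) (U = sqrt(-2933) = I*sqrt(2933) ≈ 54.157*I)
F(o, q) = o (F(o, q) = (4 + o) - 4 = o)
C(L) = 2*L**3 (C(L) = ((L + L)*L)*L = ((2*L)*L)*L = (2*L**2)*L = 2*L**3)
U*C(3) = (I*sqrt(2933))*(2*3**3) = (I*sqrt(2933))*(2*27) = (I*sqrt(2933))*54 = 54*I*sqrt(2933)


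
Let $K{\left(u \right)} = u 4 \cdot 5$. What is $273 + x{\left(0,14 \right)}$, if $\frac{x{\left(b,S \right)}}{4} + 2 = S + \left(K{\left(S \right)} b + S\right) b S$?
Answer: $321$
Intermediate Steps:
$K{\left(u \right)} = 20 u$ ($K{\left(u \right)} = 4 u 5 = 20 u$)
$x{\left(b,S \right)} = -8 + 4 S + 4 S b \left(S + 20 S b\right)$ ($x{\left(b,S \right)} = -8 + 4 \left(S + \left(20 S b + S\right) b S\right) = -8 + 4 \left(S + \left(20 S b + S\right) S b\right) = -8 + 4 \left(S + \left(S + 20 S b\right) S b\right) = -8 + 4 \left(S + S b \left(S + 20 S b\right)\right) = -8 + \left(4 S + 4 S b \left(S + 20 S b\right)\right) = -8 + 4 S + 4 S b \left(S + 20 S b\right)$)
$273 + x{\left(0,14 \right)} = 273 + \left(-8 + 4 \cdot 14 + 4 \cdot 0 \cdot 14^{2} + 80 \cdot 14^{2} \cdot 0^{2}\right) = 273 + \left(-8 + 56 + 4 \cdot 0 \cdot 196 + 80 \cdot 196 \cdot 0\right) = 273 + \left(-8 + 56 + 0 + 0\right) = 273 + 48 = 321$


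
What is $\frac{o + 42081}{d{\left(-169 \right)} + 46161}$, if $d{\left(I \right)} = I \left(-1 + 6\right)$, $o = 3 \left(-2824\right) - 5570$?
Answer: $\frac{28039}{45316} \approx 0.61874$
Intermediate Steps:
$o = -14042$ ($o = -8472 - 5570 = -14042$)
$d{\left(I \right)} = 5 I$ ($d{\left(I \right)} = I 5 = 5 I$)
$\frac{o + 42081}{d{\left(-169 \right)} + 46161} = \frac{-14042 + 42081}{5 \left(-169\right) + 46161} = \frac{28039}{-845 + 46161} = \frac{28039}{45316}$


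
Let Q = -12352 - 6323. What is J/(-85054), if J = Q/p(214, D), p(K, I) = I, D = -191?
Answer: -18675/16245314 ≈ -0.0011496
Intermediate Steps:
Q = -18675
J = 18675/191 (J = -18675/(-191) = -18675*(-1/191) = 18675/191 ≈ 97.775)
J/(-85054) = (18675/191)/(-85054) = (18675/191)*(-1/85054) = -18675/16245314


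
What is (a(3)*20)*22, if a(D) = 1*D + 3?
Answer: 2640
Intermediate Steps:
a(D) = 3 + D (a(D) = D + 3 = 3 + D)
(a(3)*20)*22 = ((3 + 3)*20)*22 = (6*20)*22 = 120*22 = 2640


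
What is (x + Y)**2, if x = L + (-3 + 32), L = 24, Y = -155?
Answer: 10404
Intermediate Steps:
x = 53 (x = 24 + (-3 + 32) = 24 + 29 = 53)
(x + Y)**2 = (53 - 155)**2 = (-102)**2 = 10404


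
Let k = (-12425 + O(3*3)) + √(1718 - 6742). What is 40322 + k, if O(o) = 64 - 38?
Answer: 27923 + 4*I*√314 ≈ 27923.0 + 70.88*I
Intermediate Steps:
O(o) = 26
k = -12399 + 4*I*√314 (k = (-12425 + 26) + √(1718 - 6742) = -12399 + √(-5024) = -12399 + 4*I*√314 ≈ -12399.0 + 70.88*I)
40322 + k = 40322 + (-12399 + 4*I*√314) = 27923 + 4*I*√314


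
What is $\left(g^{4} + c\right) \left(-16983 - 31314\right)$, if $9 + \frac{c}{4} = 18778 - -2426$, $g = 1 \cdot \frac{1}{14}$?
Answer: $- \frac{157298908906857}{38416} \approx -4.0946 \cdot 10^{9}$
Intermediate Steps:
$g = \frac{1}{14}$ ($g = 1 \cdot \frac{1}{14} = \frac{1}{14} \approx 0.071429$)
$c = 84780$ ($c = -36 + 4 \left(18778 - -2426\right) = -36 + 4 \left(18778 + 2426\right) = -36 + 4 \cdot 21204 = -36 + 84816 = 84780$)
$\left(g^{4} + c\right) \left(-16983 - 31314\right) = \left(\left(\frac{1}{14}\right)^{4} + 84780\right) \left(-16983 - 31314\right) = \left(\frac{1}{38416} + 84780\right) \left(-48297\right) = \frac{3256908481}{38416} \left(-48297\right) = - \frac{157298908906857}{38416}$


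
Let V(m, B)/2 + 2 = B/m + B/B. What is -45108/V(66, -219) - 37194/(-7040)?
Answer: 69933939/13376 ≈ 5228.3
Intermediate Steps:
V(m, B) = -2 + 2*B/m (V(m, B) = -4 + 2*(B/m + B/B) = -4 + 2*(B/m + 1) = -4 + 2*(1 + B/m) = -4 + (2 + 2*B/m) = -2 + 2*B/m)
-45108/V(66, -219) - 37194/(-7040) = -45108/(-2 + 2*(-219)/66) - 37194/(-7040) = -45108/(-2 + 2*(-219)*(1/66)) - 37194*(-1/7040) = -45108/(-2 - 73/11) + 18597/3520 = -45108/(-95/11) + 18597/3520 = -45108*(-11/95) + 18597/3520 = 496188/95 + 18597/3520 = 69933939/13376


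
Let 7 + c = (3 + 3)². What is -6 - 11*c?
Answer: -325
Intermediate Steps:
c = 29 (c = -7 + (3 + 3)² = -7 + 6² = -7 + 36 = 29)
-6 - 11*c = -6 - 11*29 = -6 - 319 = -325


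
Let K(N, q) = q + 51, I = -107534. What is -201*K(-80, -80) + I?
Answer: -101705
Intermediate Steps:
K(N, q) = 51 + q
-201*K(-80, -80) + I = -201*(51 - 80) - 107534 = -201*(-29) - 107534 = 5829 - 107534 = -101705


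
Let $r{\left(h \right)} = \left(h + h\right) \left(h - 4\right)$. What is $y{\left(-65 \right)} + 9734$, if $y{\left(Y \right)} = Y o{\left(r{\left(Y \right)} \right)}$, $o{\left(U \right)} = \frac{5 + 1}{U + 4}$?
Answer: $\frac{43676263}{4487} \approx 9734.0$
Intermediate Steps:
$r{\left(h \right)} = 2 h \left(-4 + h\right)$
$o{\left(U \right)} = \frac{6}{4 + U}$
$y{\left(Y \right)} = \frac{6 Y}{4 + 2 Y \left(-4 + Y\right)}$ ($y{\left(Y \right)} = Y \frac{6}{4 + 2 Y \left(-4 + Y\right)} = \frac{6 Y}{4 + 2 Y \left(-4 + Y\right)}$)
$y{\left(-65 \right)} + 9734 = 3 \left(-65\right) \frac{1}{2 - 65 \left(-4 - 65\right)} + 9734 = 3 \left(-65\right) \frac{1}{2 - -4485} + 9734 = 3 \left(-65\right) \frac{1}{2 + 4485} + 9734 = 3 \left(-65\right) \frac{1}{4487} + 9734 = - \frac{195}{4487} + 9734 = \frac{43676263}{4487}$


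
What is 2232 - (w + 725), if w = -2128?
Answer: 3635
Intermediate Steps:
2232 - (w + 725) = 2232 - (-2128 + 725) = 2232 - 1*(-1403) = 2232 + 1403 = 3635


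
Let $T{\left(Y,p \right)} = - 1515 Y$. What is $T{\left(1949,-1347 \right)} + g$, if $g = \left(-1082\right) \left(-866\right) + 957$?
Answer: $-2014766$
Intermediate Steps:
$g = 937969$ ($g = 937012 + 957 = 937969$)
$T{\left(1949,-1347 \right)} + g = \left(-1515\right) 1949 + 937969 = -2952735 + 937969 = -2014766$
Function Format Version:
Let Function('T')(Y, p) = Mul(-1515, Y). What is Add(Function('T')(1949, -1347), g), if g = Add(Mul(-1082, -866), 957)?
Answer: -2014766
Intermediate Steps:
g = 937969 (g = Add(937012, 957) = 937969)
Add(Function('T')(1949, -1347), g) = Add(Mul(-1515, 1949), 937969) = Add(-2952735, 937969) = -2014766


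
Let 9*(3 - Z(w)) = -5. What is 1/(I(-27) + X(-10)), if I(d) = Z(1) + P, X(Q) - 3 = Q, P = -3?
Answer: -9/58 ≈ -0.15517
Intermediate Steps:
Z(w) = 32/9 (Z(w) = 3 - 1/9*(-5) = 3 + 5/9 = 32/9)
X(Q) = 3 + Q
I(d) = 5/9 (I(d) = 32/9 - 3 = 5/9)
1/(I(-27) + X(-10)) = 1/(5/9 + (3 - 10)) = 1/(5/9 - 7) = 1/(-58/9) = -9/58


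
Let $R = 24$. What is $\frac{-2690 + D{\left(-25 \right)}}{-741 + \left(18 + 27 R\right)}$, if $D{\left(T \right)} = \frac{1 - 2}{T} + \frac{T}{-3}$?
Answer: $\frac{201122}{5625} \approx 35.755$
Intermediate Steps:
$D{\left(T \right)} = - \frac{1}{T} - \frac{T}{3}$ ($D{\left(T \right)} = \frac{1 - 2}{T} + T \left(- \frac{1}{3}\right) = - \frac{1}{T} - \frac{T}{3}$)
$\frac{-2690 + D{\left(-25 \right)}}{-741 + \left(18 + 27 R\right)} = \frac{-2690 - - \frac{628}{75}}{-741 + \left(18 + 27 \cdot 24\right)} = \frac{-2690 + \left(\left(-1\right) \left(- \frac{1}{25}\right) + \frac{25}{3}\right)}{-741 + \left(18 + 648\right)} = \frac{-2690 + \left(\frac{1}{25} + \frac{25}{3}\right)}{-741 + 666} = \frac{-2690 + \frac{628}{75}}{-75} = \left(- \frac{201122}{75}\right) \left(- \frac{1}{75}\right) = \frac{201122}{5625}$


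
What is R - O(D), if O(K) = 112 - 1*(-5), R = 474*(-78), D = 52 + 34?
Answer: -37089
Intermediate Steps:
D = 86
R = -36972
O(K) = 117 (O(K) = 112 + 5 = 117)
R - O(D) = -36972 - 1*117 = -36972 - 117 = -37089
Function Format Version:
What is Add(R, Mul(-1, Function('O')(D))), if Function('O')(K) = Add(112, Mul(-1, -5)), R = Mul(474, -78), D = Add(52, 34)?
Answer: -37089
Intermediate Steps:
D = 86
R = -36972
Function('O')(K) = 117 (Function('O')(K) = Add(112, 5) = 117)
Add(R, Mul(-1, Function('O')(D))) = Add(-36972, Mul(-1, 117)) = Add(-36972, -117) = -37089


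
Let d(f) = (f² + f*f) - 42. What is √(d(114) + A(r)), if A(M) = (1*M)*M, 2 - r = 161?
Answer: √51231 ≈ 226.34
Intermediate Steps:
r = -159 (r = 2 - 1*161 = 2 - 161 = -159)
d(f) = -42 + 2*f² (d(f) = (f² + f²) - 42 = 2*f² - 42 = -42 + 2*f²)
A(M) = M² (A(M) = M*M = M²)
√(d(114) + A(r)) = √((-42 + 2*114²) + (-159)²) = √((-42 + 2*12996) + 25281) = √((-42 + 25992) + 25281) = √(25950 + 25281) = √51231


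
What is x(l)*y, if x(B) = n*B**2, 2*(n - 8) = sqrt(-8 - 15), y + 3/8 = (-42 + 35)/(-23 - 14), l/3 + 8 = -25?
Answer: -539055/37 - 539055*I*sqrt(23)/592 ≈ -14569.0 - 4366.9*I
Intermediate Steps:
l = -99 (l = -24 + 3*(-25) = -24 - 75 = -99)
y = -55/296 (y = -3/8 + (-42 + 35)/(-23 - 14) = -3/8 - 7/(-37) = -3/8 - 7*(-1/37) = -3/8 + 7/37 = -55/296 ≈ -0.18581)
n = 8 + I*sqrt(23)/2 (n = 8 + sqrt(-8 - 15)/2 = 8 + sqrt(-23)/2 = 8 + (I*sqrt(23))/2 = 8 + I*sqrt(23)/2 ≈ 8.0 + 2.3979*I)
x(B) = B**2*(8 + I*sqrt(23)/2) (x(B) = (8 + I*sqrt(23)/2)*B**2 = B**2*(8 + I*sqrt(23)/2))
x(l)*y = ((1/2)*(-99)**2*(16 + I*sqrt(23)))*(-55/296) = ((1/2)*9801*(16 + I*sqrt(23)))*(-55/296) = (78408 + 9801*I*sqrt(23)/2)*(-55/296) = -539055/37 - 539055*I*sqrt(23)/592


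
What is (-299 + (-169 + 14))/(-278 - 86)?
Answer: 227/182 ≈ 1.2473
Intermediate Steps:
(-299 + (-169 + 14))/(-278 - 86) = (-299 - 155)/(-364) = -454*(-1/364) = 227/182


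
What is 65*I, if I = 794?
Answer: 51610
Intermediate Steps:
65*I = 65*794 = 51610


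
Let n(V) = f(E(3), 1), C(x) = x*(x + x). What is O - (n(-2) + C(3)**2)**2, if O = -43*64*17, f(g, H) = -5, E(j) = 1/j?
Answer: -148545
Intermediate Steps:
C(x) = 2*x**2 (C(x) = x*(2*x) = 2*x**2)
n(V) = -5
O = -46784 (O = -2752*17 = -46784)
O - (n(-2) + C(3)**2)**2 = -46784 - (-5 + (2*3**2)**2)**2 = -46784 - (-5 + (2*9)**2)**2 = -46784 - (-5 + 18**2)**2 = -46784 - (-5 + 324)**2 = -46784 - 1*319**2 = -46784 - 1*101761 = -46784 - 101761 = -148545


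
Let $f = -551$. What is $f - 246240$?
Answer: $-246791$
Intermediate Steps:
$f - 246240 = -551 - 246240 = -246791$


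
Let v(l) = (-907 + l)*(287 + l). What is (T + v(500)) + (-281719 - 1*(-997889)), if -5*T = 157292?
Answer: 1822013/5 ≈ 3.6440e+5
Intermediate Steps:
T = -157292/5 (T = -1/5*157292 = -157292/5 ≈ -31458.)
(T + v(500)) + (-281719 - 1*(-997889)) = (-157292/5 + (-260309 + 500**2 - 620*500)) + (-281719 - 1*(-997889)) = (-157292/5 + (-260309 + 250000 - 310000)) + (-281719 + 997889) = (-157292/5 - 320309) + 716170 = -1758837/5 + 716170 = 1822013/5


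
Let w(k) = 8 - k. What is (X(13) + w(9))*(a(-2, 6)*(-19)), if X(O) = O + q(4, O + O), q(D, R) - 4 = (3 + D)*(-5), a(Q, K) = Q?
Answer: -722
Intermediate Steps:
q(D, R) = -11 - 5*D (q(D, R) = 4 + (3 + D)*(-5) = 4 + (-15 - 5*D) = -11 - 5*D)
X(O) = -31 + O (X(O) = O + (-11 - 5*4) = O + (-11 - 20) = O - 31 = -31 + O)
(X(13) + w(9))*(a(-2, 6)*(-19)) = ((-31 + 13) + (8 - 1*9))*(-2*(-19)) = (-18 + (8 - 9))*38 = (-18 - 1)*38 = -19*38 = -722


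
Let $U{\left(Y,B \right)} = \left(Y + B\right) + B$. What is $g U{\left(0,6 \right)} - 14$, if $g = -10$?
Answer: $-134$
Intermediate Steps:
$U{\left(Y,B \right)} = Y + 2 B$ ($U{\left(Y,B \right)} = \left(B + Y\right) + B = Y + 2 B$)
$g U{\left(0,6 \right)} - 14 = - 10 \left(0 + 2 \cdot 6\right) - 14 = - 10 \left(0 + 12\right) - 14 = \left(-10\right) 12 - 14 = -120 - 14 = -134$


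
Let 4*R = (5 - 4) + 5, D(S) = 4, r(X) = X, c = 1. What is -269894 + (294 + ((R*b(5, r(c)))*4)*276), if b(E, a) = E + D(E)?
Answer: -254696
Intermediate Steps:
R = 3/2 (R = ((5 - 4) + 5)/4 = (1 + 5)/4 = (¼)*6 = 3/2 ≈ 1.5000)
b(E, a) = 4 + E (b(E, a) = E + 4 = 4 + E)
-269894 + (294 + ((R*b(5, r(c)))*4)*276) = -269894 + (294 + ((3*(4 + 5)/2)*4)*276) = -269894 + (294 + (((3/2)*9)*4)*276) = -269894 + (294 + ((27/2)*4)*276) = -269894 + (294 + 54*276) = -269894 + (294 + 14904) = -269894 + 15198 = -254696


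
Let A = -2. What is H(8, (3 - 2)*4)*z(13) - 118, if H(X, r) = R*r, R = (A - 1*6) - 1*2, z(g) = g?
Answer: -638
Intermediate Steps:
R = -10 (R = (-2 - 1*6) - 1*2 = (-2 - 6) - 2 = -8 - 2 = -10)
H(X, r) = -10*r
H(8, (3 - 2)*4)*z(13) - 118 = -10*(3 - 2)*4*13 - 118 = -10*4*13 - 118 = -40*13 - 118 = -520 - 118 = -638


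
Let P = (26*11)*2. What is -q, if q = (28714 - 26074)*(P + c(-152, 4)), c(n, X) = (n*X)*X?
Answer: 4910400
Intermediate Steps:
P = 572 (P = 286*2 = 572)
c(n, X) = n*X² (c(n, X) = (X*n)*X = n*X²)
q = -4910400 (q = (28714 - 26074)*(572 - 152*4²) = 2640*(572 - 152*16) = 2640*(572 - 2432) = 2640*(-1860) = -4910400)
-q = -1*(-4910400) = 4910400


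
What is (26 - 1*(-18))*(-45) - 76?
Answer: -2056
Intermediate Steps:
(26 - 1*(-18))*(-45) - 76 = (26 + 18)*(-45) - 76 = 44*(-45) - 76 = -1980 - 76 = -2056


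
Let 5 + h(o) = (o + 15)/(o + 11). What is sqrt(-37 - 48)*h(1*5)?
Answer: -15*I*sqrt(85)/4 ≈ -34.573*I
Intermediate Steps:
h(o) = -5 + (15 + o)/(11 + o) (h(o) = -5 + (o + 15)/(o + 11) = -5 + (15 + o)/(11 + o))
sqrt(-37 - 48)*h(1*5) = sqrt(-37 - 48)*(4*(-10 - 5)/(11 + 1*5)) = sqrt(-85)*(4*(-10 - 1*5)/(11 + 5)) = (I*sqrt(85))*(4*(-10 - 5)/16) = (I*sqrt(85))*(4*(1/16)*(-15)) = (I*sqrt(85))*(-15/4) = -15*I*sqrt(85)/4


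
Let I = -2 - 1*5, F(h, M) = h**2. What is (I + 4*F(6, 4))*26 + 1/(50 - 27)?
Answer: 81927/23 ≈ 3562.0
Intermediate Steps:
I = -7 (I = -2 - 5 = -7)
(I + 4*F(6, 4))*26 + 1/(50 - 27) = (-7 + 4*6**2)*26 + 1/(50 - 27) = (-7 + 4*36)*26 + 1/23 = (-7 + 144)*26 + 1/23 = 137*26 + 1/23 = 3562 + 1/23 = 81927/23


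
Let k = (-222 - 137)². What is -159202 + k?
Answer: -30321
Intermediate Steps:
k = 128881 (k = (-359)² = 128881)
-159202 + k = -159202 + 128881 = -30321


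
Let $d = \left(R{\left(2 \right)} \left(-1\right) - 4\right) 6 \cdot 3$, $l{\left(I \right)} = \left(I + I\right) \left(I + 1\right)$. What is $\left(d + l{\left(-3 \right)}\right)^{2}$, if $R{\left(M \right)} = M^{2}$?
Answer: $17424$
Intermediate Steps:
$l{\left(I \right)} = 2 I \left(1 + I\right)$
$d = -144$ ($d = \left(2^{2} \left(-1\right) - 4\right) 6 \cdot 3 = \left(4 \left(-1\right) - 4\right) 6 \cdot 3 = \left(-4 - 4\right) 6 \cdot 3 = \left(-8\right) 6 \cdot 3 = \left(-48\right) 3 = -144$)
$\left(d + l{\left(-3 \right)}\right)^{2} = \left(-144 + 2 \left(-3\right) \left(1 - 3\right)\right)^{2} = \left(-144 + 2 \left(-3\right) \left(-2\right)\right)^{2} = \left(-144 + 12\right)^{2} = \left(-132\right)^{2} = 17424$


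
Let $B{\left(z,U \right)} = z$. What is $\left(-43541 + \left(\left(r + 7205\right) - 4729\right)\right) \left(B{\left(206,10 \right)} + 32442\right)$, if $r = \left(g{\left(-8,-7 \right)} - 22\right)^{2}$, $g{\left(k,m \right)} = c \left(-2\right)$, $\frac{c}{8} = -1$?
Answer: $-1339514792$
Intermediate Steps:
$c = -8$ ($c = 8 \left(-1\right) = -8$)
$g{\left(k,m \right)} = 16$ ($g{\left(k,m \right)} = \left(-8\right) \left(-2\right) = 16$)
$r = 36$ ($r = \left(16 - 22\right)^{2} = \left(-6\right)^{2} = 36$)
$\left(-43541 + \left(\left(r + 7205\right) - 4729\right)\right) \left(B{\left(206,10 \right)} + 32442\right) = \left(-43541 + \left(\left(36 + 7205\right) - 4729\right)\right) \left(206 + 32442\right) = \left(-43541 + \left(7241 - 4729\right)\right) 32648 = \left(-43541 + 2512\right) 32648 = \left(-41029\right) 32648 = -1339514792$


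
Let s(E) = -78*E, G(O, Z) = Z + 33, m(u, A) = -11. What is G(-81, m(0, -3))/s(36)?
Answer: -11/1404 ≈ -0.0078348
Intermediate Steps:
G(O, Z) = 33 + Z
G(-81, m(0, -3))/s(36) = (33 - 11)/((-78*36)) = 22/(-2808) = 22*(-1/2808) = -11/1404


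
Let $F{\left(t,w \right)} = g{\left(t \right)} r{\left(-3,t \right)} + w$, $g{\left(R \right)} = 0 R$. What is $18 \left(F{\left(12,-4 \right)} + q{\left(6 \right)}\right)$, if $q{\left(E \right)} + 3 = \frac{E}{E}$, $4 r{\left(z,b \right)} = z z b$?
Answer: $-108$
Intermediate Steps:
$r{\left(z,b \right)} = \frac{b z^{2}}{4}$ ($r{\left(z,b \right)} = \frac{z z b}{4} = \frac{z^{2} b}{4} = \frac{b z^{2}}{4}$)
$g{\left(R \right)} = 0$
$q{\left(E \right)} = -2$ ($q{\left(E \right)} = -3 + \frac{E}{E} = -3 + 1 = -2$)
$F{\left(t,w \right)} = w$ ($F{\left(t,w \right)} = 0 \frac{t \left(-3\right)^{2}}{4} + w = 0 \cdot \frac{1}{4} t 9 + w = 0 \frac{9 t}{4} + w = 0 + w = w$)
$18 \left(F{\left(12,-4 \right)} + q{\left(6 \right)}\right) = 18 \left(-4 - 2\right) = 18 \left(-6\right) = -108$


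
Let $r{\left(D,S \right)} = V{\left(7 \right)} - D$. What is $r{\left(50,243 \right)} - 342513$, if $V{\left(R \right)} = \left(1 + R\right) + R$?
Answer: $-342548$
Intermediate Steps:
$V{\left(R \right)} = 1 + 2 R$
$r{\left(D,S \right)} = 15 - D$ ($r{\left(D,S \right)} = \left(1 + 2 \cdot 7\right) - D = \left(1 + 14\right) - D = 15 - D$)
$r{\left(50,243 \right)} - 342513 = \left(15 - 50\right) - 342513 = -35 - 342513 = -342548$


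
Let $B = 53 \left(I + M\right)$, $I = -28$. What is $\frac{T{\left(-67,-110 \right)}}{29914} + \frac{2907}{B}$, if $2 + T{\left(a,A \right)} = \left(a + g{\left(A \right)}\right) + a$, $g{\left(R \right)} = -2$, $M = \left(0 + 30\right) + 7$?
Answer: $\frac{4827454}{792721} \approx 6.0897$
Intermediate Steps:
$M = 37$ ($M = 30 + 7 = 37$)
$T{\left(a,A \right)} = -4 + 2 a$ ($T{\left(a,A \right)} = -2 + \left(\left(a - 2\right) + a\right) = -2 + \left(\left(-2 + a\right) + a\right) = -2 + \left(-2 + 2 a\right) = -4 + 2 a$)
$B = 477$ ($B = 53 \left(-28 + 37\right) = 53 \cdot 9 = 477$)
$\frac{T{\left(-67,-110 \right)}}{29914} + \frac{2907}{B} = \frac{-4 + 2 \left(-67\right)}{29914} + \frac{2907}{477} = \left(-4 - 134\right) \frac{1}{29914} + 2907 \cdot \frac{1}{477} = \left(-138\right) \frac{1}{29914} + \frac{323}{53} = - \frac{69}{14957} + \frac{323}{53} = \frac{4827454}{792721}$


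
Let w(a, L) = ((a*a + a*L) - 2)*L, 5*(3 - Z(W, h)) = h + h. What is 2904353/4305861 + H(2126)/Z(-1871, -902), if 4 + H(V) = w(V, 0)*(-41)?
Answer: 5196900887/7832361159 ≈ 0.66352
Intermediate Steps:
Z(W, h) = 3 - 2*h/5 (Z(W, h) = 3 - (h + h)/5 = 3 - 2*h/5)
w(a, L) = L*(-2 + a² + L*a) (w(a, L) = ((a² + L*a) - 2)*L = (-2 + a² + L*a)*L = L*(-2 + a² + L*a))
H(V) = -4 (H(V) = -4 + (0*(-2 + V² + 0*V))*(-41) = -4 + (0*(-2 + V² + 0))*(-41) = -4 + (0*(-2 + V²))*(-41) = -4 + 0*(-41) = -4 + 0 = -4)
2904353/4305861 + H(2126)/Z(-1871, -902) = 2904353/4305861 - 4/(3 - ⅖*(-902)) = 2904353*(1/4305861) - 4/(3 + 1804/5) = 2904353/4305861 - 4/1819/5 = 2904353/4305861 - 4*5/1819 = 2904353/4305861 - 20/1819 = 5196900887/7832361159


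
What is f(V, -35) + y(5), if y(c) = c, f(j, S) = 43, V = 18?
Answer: 48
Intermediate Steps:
f(V, -35) + y(5) = 43 + 5 = 48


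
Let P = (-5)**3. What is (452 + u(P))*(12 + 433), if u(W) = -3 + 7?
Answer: 202920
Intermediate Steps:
P = -125
u(W) = 4
(452 + u(P))*(12 + 433) = (452 + 4)*(12 + 433) = 456*445 = 202920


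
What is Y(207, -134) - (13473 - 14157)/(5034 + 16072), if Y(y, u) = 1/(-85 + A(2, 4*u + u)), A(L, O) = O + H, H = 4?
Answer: 246289/7925303 ≈ 0.031076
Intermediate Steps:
A(L, O) = 4 + O (A(L, O) = O + 4 = 4 + O)
Y(y, u) = 1/(-81 + 5*u) (Y(y, u) = 1/(-85 + (4 + (4*u + u))) = 1/(-85 + (4 + 5*u)) = 1/(-81 + 5*u))
Y(207, -134) - (13473 - 14157)/(5034 + 16072) = 1/(-81 + 5*(-134)) - (13473 - 14157)/(5034 + 16072) = 1/(-81 - 670) - (-684)/21106 = 1/(-751) - (-684)/21106 = -1/751 - 1*(-342/10553) = -1/751 + 342/10553 = 246289/7925303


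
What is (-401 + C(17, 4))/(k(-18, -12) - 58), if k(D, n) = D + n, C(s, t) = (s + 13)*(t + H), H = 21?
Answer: -349/88 ≈ -3.9659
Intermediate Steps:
C(s, t) = (13 + s)*(21 + t) (C(s, t) = (s + 13)*(t + 21) = (13 + s)*(21 + t))
(-401 + C(17, 4))/(k(-18, -12) - 58) = (-401 + (273 + 13*4 + 21*17 + 17*4))/((-18 - 12) - 58) = (-401 + (273 + 52 + 357 + 68))/(-30 - 58) = (-401 + 750)/(-88) = 349*(-1/88) = -349/88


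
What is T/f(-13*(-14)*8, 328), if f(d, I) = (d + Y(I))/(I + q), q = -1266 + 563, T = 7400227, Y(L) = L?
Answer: -2775085125/1784 ≈ -1.5555e+6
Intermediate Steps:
q = -703
f(d, I) = (I + d)/(-703 + I) (f(d, I) = (d + I)/(I - 703) = (I + d)/(-703 + I))
T/f(-13*(-14)*8, 328) = 7400227/(((328 - 13*(-14)*8)/(-703 + 328))) = 7400227/(((328 + 182*8)/(-375))) = 7400227/((-(328 + 1456)/375)) = 7400227/((-1/375*1784)) = 7400227/(-1784/375) = 7400227*(-375/1784) = -2775085125/1784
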